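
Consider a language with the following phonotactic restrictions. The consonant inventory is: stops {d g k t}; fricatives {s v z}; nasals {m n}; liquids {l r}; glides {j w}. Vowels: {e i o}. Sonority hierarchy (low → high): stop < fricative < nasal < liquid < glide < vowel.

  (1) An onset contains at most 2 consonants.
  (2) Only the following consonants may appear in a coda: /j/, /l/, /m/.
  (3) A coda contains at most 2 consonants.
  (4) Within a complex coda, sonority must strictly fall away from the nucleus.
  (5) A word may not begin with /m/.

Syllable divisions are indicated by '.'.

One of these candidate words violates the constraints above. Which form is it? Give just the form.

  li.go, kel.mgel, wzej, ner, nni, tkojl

li.go — σ1 onset /l/, coda /∅/ ok; σ2 onset /g/, coda /∅/ ok → well-formed
kel.mgel — σ1 onset /k/, coda /l/ ok; σ2 onset /mg/ (2C), coda /l/ ok → well-formed
wzej — σ1 onset /wz/ (2C), coda /j/ ok → well-formed
ner — violates constraint 2: syllable 1 coda contains /r/, which is not a licensed coda consonant → ill-formed
nni — σ1 onset /nn/ (2C), coda /∅/ ok → well-formed
tkojl — σ1 onset /tk/ (2C), coda /jl/ (5→4 falls) ok → well-formed

ner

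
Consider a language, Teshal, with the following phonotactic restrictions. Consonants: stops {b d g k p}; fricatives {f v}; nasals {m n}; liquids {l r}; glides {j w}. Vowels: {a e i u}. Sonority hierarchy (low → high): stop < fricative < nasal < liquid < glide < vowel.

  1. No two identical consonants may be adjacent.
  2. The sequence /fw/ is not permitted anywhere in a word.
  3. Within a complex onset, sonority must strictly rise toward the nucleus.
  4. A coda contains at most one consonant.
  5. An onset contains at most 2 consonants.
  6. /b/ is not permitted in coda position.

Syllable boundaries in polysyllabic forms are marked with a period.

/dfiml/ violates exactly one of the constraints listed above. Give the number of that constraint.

4

/dfiml/: syllable 1 coda /ml/ has 2 consonants (> 1).
This is a violation of constraint 4: "A coda contains at most one consonant."
The remaining constraints (1, 2, 3, 5, 6) are satisfied.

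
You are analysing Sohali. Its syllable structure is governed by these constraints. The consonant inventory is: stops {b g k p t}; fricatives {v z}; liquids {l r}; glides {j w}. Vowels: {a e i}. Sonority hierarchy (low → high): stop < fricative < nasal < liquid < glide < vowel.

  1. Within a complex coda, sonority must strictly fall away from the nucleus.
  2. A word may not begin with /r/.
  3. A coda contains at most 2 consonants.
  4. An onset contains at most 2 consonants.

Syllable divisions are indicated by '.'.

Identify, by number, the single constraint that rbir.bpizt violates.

rbir.bpizt: word begins with /r/.
This is a violation of constraint 2: "A word may not begin with /r/."
The remaining constraints (1, 3, 4) are satisfied.

2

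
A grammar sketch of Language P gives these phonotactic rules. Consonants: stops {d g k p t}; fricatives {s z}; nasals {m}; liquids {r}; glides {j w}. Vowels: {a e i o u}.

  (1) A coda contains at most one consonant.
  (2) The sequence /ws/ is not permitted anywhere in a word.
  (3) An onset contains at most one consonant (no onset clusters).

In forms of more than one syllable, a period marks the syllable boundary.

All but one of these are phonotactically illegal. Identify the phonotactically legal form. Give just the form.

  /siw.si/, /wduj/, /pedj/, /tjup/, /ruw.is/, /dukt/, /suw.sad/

/ruw.is/

/siw.si/ — violates constraint 2: contains banned sequence /ws/ → phonotactically illegal
/wduj/ — violates constraint 3: syllable 1 onset /wd/ has 2 consonants (> 1) → phonotactically illegal
/pedj/ — violates constraint 1: syllable 1 coda /dj/ has 2 consonants (> 1) → phonotactically illegal
/tjup/ — violates constraint 3: syllable 1 onset /tj/ has 2 consonants (> 1) → phonotactically illegal
/ruw.is/ — σ1 onset /r/, coda /w/ ok; σ2 onset /∅/, coda /s/ ok → phonotactically legal
/dukt/ — violates constraint 1: syllable 1 coda /kt/ has 2 consonants (> 1) → phonotactically illegal
/suw.sad/ — violates constraint 2: contains banned sequence /ws/ → phonotactically illegal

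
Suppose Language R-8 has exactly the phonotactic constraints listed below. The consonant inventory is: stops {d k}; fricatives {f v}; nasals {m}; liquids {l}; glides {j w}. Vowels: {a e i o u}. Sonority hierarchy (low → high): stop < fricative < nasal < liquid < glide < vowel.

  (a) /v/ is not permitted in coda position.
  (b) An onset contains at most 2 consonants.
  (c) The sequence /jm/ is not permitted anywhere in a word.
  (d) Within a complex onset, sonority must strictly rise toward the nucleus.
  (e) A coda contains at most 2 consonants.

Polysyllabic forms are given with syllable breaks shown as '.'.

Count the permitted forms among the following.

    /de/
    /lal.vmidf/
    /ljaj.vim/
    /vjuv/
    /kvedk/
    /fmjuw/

4

/de/ — σ1 onset /d/, coda /∅/ ok → permitted
/lal.vmidf/ — σ1 onset /l/, coda /l/ ok; σ2 onset /vm/ (2→3 rises), coda /df/ (2C) ok → permitted
/ljaj.vim/ — σ1 onset /lj/ (4→5 rises), coda /j/ ok; σ2 onset /v/, coda /m/ ok → permitted
/vjuv/ — violates constraint (a): syllable 1 coda contains /v/ → not permitted
/kvedk/ — σ1 onset /kv/ (1→2 rises), coda /dk/ (2C) ok → permitted
/fmjuw/ — violates constraint (b): syllable 1 onset /fmj/ has 3 consonants (> 2) → not permitted
Permitted: /de/, /lal.vmidf/, /ljaj.vim/, /kvedk/ → 4.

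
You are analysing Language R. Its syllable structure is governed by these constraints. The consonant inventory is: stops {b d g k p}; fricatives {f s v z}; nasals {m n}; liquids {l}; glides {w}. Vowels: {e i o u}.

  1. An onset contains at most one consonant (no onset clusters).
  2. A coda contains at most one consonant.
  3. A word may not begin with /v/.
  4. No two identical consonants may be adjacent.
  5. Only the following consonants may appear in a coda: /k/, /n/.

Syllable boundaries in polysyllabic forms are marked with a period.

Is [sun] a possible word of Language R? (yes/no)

[sun] — σ1 onset /s/, coda /n/ ok → phonotactically legal

yes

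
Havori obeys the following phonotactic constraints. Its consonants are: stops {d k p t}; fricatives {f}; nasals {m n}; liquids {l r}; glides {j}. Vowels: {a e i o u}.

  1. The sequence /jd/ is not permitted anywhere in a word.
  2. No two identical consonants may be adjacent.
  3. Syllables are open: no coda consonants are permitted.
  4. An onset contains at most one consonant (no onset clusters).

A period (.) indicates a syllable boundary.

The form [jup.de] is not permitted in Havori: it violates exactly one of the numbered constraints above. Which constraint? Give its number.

[jup.de]: syllable 1 coda /p/ has 1 consonant (> 0).
This is a violation of constraint 3: "Syllables are open: no coda consonants are permitted."
The remaining constraints (1, 2, 4) are satisfied.

3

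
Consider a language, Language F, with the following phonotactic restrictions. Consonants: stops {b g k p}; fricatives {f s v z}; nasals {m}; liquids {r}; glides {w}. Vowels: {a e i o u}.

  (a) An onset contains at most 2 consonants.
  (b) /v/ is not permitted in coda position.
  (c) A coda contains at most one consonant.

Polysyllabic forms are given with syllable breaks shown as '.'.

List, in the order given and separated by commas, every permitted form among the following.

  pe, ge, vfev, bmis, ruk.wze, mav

pe, ge, bmis, ruk.wze

pe — σ1 onset /p/, coda /∅/ ok → permitted
ge — σ1 onset /g/, coda /∅/ ok → permitted
vfev — violates constraint (b): syllable 1 coda contains /v/ → not permitted
bmis — σ1 onset /bm/ (2C), coda /s/ ok → permitted
ruk.wze — σ1 onset /r/, coda /k/ ok; σ2 onset /wz/ (2C), coda /∅/ ok → permitted
mav — violates constraint (b): syllable 1 coda contains /v/ → not permitted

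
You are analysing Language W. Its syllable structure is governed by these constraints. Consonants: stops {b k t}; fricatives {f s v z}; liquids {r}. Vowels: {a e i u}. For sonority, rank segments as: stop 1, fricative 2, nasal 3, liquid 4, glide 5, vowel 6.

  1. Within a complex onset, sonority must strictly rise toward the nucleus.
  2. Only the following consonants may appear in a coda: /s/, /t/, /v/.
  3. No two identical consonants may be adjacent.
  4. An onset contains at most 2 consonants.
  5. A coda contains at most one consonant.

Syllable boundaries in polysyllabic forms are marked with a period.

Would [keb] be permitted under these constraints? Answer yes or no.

[keb] — violates constraint 2: syllable 1 coda contains /b/, which is not a licensed coda consonant → not permitted

no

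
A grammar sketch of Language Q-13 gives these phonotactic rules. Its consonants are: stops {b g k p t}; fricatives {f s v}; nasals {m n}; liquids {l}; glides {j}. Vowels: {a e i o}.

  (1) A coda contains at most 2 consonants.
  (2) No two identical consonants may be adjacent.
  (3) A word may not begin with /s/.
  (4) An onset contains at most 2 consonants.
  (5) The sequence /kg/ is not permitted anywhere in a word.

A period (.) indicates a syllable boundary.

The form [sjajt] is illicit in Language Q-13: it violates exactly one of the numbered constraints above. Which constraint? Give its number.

3

[sjajt]: word begins with /s/.
This is a violation of constraint 3: "A word may not begin with /s/."
The remaining constraints (1, 2, 4, 5) are satisfied.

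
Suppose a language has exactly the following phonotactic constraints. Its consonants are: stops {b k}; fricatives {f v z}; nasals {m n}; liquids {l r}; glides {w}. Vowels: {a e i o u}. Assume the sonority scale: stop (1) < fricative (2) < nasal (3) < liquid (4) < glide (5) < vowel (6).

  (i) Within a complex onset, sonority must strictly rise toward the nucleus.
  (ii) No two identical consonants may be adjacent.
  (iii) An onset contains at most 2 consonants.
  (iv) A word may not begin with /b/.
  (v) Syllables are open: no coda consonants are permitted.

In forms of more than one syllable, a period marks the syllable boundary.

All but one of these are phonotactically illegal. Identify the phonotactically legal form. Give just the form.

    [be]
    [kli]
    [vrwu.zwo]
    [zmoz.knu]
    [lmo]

[be] — violates constraint (iv): word begins with /b/ → phonotactically illegal
[kli] — σ1 onset /kl/ (1→4 rises), coda /∅/ ok → phonotactically legal
[vrwu.zwo] — violates constraint (iii): syllable 1 onset /vrw/ has 3 consonants (> 2) → phonotactically illegal
[zmoz.knu] — violates constraint (v): syllable 1 coda /z/ has 1 consonant (> 0) → phonotactically illegal
[lmo] — violates constraint (i): syllable 1 onset /lm/: /l/ (liquid, 4) → /m/ (nasal, 3) does not rise → phonotactically illegal

[kli]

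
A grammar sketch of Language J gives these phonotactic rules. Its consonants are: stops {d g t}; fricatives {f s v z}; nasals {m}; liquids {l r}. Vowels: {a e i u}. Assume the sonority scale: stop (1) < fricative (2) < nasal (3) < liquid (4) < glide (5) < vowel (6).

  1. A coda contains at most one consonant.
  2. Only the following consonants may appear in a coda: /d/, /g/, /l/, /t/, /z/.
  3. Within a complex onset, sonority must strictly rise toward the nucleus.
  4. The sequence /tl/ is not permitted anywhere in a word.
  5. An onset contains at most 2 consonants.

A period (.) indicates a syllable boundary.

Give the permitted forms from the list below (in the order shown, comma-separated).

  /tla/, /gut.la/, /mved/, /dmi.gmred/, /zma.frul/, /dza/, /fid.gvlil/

/zma.frul/, /dza/

/tla/ — violates constraint 4: contains banned sequence /tl/ → not permitted
/gut.la/ — violates constraint 4: contains banned sequence /tl/ → not permitted
/mved/ — violates constraint 3: syllable 1 onset /mv/: /m/ (nasal, 3) → /v/ (fricative, 2) does not rise → not permitted
/dmi.gmred/ — violates constraint 5: syllable 2 onset /gmr/ has 3 consonants (> 2) → not permitted
/zma.frul/ — σ1 onset /zm/ (2→3 rises), coda /∅/ ok; σ2 onset /fr/ (2→4 rises), coda /l/ ok → permitted
/dza/ — σ1 onset /dz/ (1→2 rises), coda /∅/ ok → permitted
/fid.gvlil/ — violates constraint 5: syllable 2 onset /gvl/ has 3 consonants (> 2) → not permitted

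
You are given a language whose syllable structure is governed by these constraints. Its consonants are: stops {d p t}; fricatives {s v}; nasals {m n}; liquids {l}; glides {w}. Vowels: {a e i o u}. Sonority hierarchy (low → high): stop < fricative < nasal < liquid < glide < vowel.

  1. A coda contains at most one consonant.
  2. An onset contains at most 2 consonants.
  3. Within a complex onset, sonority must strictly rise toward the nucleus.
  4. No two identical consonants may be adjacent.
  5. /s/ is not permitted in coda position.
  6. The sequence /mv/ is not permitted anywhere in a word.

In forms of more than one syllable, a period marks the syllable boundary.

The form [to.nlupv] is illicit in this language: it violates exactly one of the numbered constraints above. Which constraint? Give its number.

[to.nlupv]: syllable 2 coda /pv/ has 2 consonants (> 1).
This is a violation of constraint 1: "A coda contains at most one consonant."
The remaining constraints (2, 3, 4, 5, 6) are satisfied.

1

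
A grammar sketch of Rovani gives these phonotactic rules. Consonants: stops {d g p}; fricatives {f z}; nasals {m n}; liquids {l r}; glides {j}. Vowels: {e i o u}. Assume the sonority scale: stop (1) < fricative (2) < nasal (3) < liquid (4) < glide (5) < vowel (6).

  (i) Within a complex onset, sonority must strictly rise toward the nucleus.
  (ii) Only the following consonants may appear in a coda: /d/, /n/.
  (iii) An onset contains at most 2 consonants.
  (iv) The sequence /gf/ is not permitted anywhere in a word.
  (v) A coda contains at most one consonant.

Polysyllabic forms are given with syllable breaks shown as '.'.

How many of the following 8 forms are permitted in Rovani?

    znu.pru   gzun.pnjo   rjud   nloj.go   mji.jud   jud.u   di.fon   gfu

znu.pru — σ1 onset /zn/ (2→3 rises), coda /∅/ ok; σ2 onset /pr/ (1→4 rises), coda /∅/ ok → permitted
gzun.pnjo — violates constraint (iii): syllable 2 onset /pnj/ has 3 consonants (> 2) → not permitted
rjud — σ1 onset /rj/ (4→5 rises), coda /d/ ok → permitted
nloj.go — violates constraint (ii): syllable 1 coda contains /j/, which is not a licensed coda consonant → not permitted
mji.jud — σ1 onset /mj/ (3→5 rises), coda /∅/ ok; σ2 onset /j/, coda /d/ ok → permitted
jud.u — σ1 onset /j/, coda /d/ ok; σ2 onset /∅/, coda /∅/ ok → permitted
di.fon — σ1 onset /d/, coda /∅/ ok; σ2 onset /f/, coda /n/ ok → permitted
gfu — violates constraint (iv): contains banned sequence /gf/ → not permitted
Permitted: znu.pru, rjud, mji.jud, jud.u, di.fon → 5.

5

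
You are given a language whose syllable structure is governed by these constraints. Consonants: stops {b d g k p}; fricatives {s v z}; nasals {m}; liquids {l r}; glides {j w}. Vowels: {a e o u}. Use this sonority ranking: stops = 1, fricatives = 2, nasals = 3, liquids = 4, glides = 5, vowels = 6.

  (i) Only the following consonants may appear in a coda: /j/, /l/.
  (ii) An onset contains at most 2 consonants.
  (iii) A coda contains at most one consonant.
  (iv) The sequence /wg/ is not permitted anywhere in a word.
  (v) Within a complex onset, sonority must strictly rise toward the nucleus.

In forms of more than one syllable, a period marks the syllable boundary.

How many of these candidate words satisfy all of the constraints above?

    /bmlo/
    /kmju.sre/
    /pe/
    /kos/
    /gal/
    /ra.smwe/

/bmlo/ — violates constraint (ii): syllable 1 onset /bml/ has 3 consonants (> 2) → phonotactically illegal
/kmju.sre/ — violates constraint (ii): syllable 1 onset /kmj/ has 3 consonants (> 2) → phonotactically illegal
/pe/ — σ1 onset /p/, coda /∅/ ok → phonotactically legal
/kos/ — violates constraint (i): syllable 1 coda contains /s/, which is not a licensed coda consonant → phonotactically illegal
/gal/ — σ1 onset /g/, coda /l/ ok → phonotactically legal
/ra.smwe/ — violates constraint (ii): syllable 2 onset /smw/ has 3 consonants (> 2) → phonotactically illegal
Phonotactically legal: /pe/, /gal/ → 2.

2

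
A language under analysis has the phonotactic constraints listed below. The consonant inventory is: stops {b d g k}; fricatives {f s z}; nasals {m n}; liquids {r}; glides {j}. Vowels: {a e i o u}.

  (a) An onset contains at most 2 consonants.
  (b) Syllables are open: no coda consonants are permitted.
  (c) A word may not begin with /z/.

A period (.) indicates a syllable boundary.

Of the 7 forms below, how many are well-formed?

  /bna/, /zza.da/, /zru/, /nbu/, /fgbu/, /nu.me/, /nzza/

/bna/ — σ1 onset /bn/ (2C), coda /∅/ ok → well-formed
/zza.da/ — violates constraint (c): word begins with /z/ → ill-formed
/zru/ — violates constraint (c): word begins with /z/ → ill-formed
/nbu/ — σ1 onset /nb/ (2C), coda /∅/ ok → well-formed
/fgbu/ — violates constraint (a): syllable 1 onset /fgb/ has 3 consonants (> 2) → ill-formed
/nu.me/ — σ1 onset /n/, coda /∅/ ok; σ2 onset /m/, coda /∅/ ok → well-formed
/nzza/ — violates constraint (a): syllable 1 onset /nzz/ has 3 consonants (> 2) → ill-formed
Well-formed: /bna/, /nbu/, /nu.me/ → 3.

3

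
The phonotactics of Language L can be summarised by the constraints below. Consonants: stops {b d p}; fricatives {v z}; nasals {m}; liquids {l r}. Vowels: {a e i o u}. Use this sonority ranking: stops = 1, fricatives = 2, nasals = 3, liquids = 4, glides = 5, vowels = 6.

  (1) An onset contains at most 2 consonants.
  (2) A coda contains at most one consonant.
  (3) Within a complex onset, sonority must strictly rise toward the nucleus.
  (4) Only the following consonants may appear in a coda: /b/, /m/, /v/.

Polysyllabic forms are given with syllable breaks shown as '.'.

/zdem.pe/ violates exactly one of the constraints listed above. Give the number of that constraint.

/zdem.pe/: syllable 1 onset /zd/: /z/ (fricative, 2) → /d/ (stop, 1) does not rise.
This is a violation of constraint 3: "Within a complex onset, sonority must strictly rise toward the nucleus."
The remaining constraints (1, 2, 4) are satisfied.

3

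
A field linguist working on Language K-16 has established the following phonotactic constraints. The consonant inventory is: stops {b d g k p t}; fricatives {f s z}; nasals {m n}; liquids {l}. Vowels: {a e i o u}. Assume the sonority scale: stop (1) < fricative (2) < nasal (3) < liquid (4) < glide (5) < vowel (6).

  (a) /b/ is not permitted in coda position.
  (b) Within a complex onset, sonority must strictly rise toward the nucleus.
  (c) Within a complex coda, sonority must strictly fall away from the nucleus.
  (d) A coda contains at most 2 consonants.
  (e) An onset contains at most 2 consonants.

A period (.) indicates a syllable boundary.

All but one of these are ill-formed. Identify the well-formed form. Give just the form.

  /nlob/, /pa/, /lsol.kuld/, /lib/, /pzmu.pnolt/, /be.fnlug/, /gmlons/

/pa/

/nlob/ — violates constraint (a): syllable 1 coda contains /b/ → ill-formed
/pa/ — σ1 onset /p/, coda /∅/ ok → well-formed
/lsol.kuld/ — violates constraint (b): syllable 1 onset /ls/: /l/ (liquid, 4) → /s/ (fricative, 2) does not rise → ill-formed
/lib/ — violates constraint (a): syllable 1 coda contains /b/ → ill-formed
/pzmu.pnolt/ — violates constraint (e): syllable 1 onset /pzm/ has 3 consonants (> 2) → ill-formed
/be.fnlug/ — violates constraint (e): syllable 2 onset /fnl/ has 3 consonants (> 2) → ill-formed
/gmlons/ — violates constraint (e): syllable 1 onset /gml/ has 3 consonants (> 2) → ill-formed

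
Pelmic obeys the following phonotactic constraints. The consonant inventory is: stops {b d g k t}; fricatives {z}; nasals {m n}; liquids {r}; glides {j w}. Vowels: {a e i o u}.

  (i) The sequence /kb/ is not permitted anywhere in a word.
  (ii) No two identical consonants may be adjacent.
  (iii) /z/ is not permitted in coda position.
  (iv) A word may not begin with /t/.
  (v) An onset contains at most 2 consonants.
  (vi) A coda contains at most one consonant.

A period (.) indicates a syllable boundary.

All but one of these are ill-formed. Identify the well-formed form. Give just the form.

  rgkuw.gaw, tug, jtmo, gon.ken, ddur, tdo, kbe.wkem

rgkuw.gaw — violates constraint (v): syllable 1 onset /rgk/ has 3 consonants (> 2) → ill-formed
tug — violates constraint (iv): word begins with /t/ → ill-formed
jtmo — violates constraint (v): syllable 1 onset /jtm/ has 3 consonants (> 2) → ill-formed
gon.ken — σ1 onset /g/, coda /n/ ok; σ2 onset /k/, coda /n/ ok → well-formed
ddur — violates constraint (ii): adjacent identical consonants /dd/ → ill-formed
tdo — violates constraint (iv): word begins with /t/ → ill-formed
kbe.wkem — violates constraint (i): contains banned sequence /kb/ → ill-formed

gon.ken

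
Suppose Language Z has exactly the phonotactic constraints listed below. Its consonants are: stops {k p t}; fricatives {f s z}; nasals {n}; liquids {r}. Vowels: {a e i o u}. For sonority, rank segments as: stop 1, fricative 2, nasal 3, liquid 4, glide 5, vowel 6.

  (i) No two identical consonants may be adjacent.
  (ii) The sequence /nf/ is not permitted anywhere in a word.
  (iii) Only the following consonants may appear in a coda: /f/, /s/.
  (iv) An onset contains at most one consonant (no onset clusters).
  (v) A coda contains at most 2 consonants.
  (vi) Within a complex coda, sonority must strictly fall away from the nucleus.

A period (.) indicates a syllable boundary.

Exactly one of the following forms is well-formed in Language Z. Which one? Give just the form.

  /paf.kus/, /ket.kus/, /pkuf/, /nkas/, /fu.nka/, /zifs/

/paf.kus/

/paf.kus/ — σ1 onset /p/, coda /f/ ok; σ2 onset /k/, coda /s/ ok → well-formed
/ket.kus/ — violates constraint (iii): syllable 1 coda contains /t/, which is not a licensed coda consonant → ill-formed
/pkuf/ — violates constraint (iv): syllable 1 onset /pk/ has 2 consonants (> 1) → ill-formed
/nkas/ — violates constraint (iv): syllable 1 onset /nk/ has 2 consonants (> 1) → ill-formed
/fu.nka/ — violates constraint (iv): syllable 2 onset /nk/ has 2 consonants (> 1) → ill-formed
/zifs/ — violates constraint (vi): syllable 1 coda /fs/: /f/ (fricative, 2) → /s/ (fricative, 2) does not fall → ill-formed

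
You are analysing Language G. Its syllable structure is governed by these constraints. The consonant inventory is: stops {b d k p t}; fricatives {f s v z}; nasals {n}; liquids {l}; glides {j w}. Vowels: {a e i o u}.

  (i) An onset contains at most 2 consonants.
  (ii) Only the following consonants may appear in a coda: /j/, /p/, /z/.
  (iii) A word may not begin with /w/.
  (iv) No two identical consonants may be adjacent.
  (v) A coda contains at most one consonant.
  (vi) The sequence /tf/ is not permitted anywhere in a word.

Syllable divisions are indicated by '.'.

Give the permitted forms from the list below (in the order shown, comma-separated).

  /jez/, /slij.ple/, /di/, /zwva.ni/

/jez/, /slij.ple/, /di/

/jez/ — σ1 onset /j/, coda /z/ ok → permitted
/slij.ple/ — σ1 onset /sl/ (2C), coda /j/ ok; σ2 onset /pl/ (2C), coda /∅/ ok → permitted
/di/ — σ1 onset /d/, coda /∅/ ok → permitted
/zwva.ni/ — violates constraint (i): syllable 1 onset /zwv/ has 3 consonants (> 2) → not permitted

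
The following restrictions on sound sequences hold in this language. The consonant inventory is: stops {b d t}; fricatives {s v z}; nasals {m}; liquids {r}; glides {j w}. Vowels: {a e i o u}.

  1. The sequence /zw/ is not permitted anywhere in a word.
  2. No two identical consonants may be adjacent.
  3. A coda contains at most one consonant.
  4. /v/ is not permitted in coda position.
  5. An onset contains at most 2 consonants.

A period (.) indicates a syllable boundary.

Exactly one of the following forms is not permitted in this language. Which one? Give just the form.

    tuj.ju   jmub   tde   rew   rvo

tuj.ju — violates constraint 2: adjacent identical consonants /jj/ → not permitted
jmub — σ1 onset /jm/ (2C), coda /b/ ok → permitted
tde — σ1 onset /td/ (2C), coda /∅/ ok → permitted
rew — σ1 onset /r/, coda /w/ ok → permitted
rvo — σ1 onset /rv/ (2C), coda /∅/ ok → permitted

tuj.ju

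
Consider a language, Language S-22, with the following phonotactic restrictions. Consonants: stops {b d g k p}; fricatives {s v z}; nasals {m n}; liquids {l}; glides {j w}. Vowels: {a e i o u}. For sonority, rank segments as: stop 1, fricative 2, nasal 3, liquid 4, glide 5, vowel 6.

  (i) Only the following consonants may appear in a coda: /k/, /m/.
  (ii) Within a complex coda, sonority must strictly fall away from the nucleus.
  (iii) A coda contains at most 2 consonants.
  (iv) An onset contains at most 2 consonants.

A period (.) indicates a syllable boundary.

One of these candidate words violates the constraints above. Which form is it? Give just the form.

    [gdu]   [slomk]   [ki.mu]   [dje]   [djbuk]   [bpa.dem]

[gdu] — σ1 onset /gd/ (2C), coda /∅/ ok → well-formed
[slomk] — σ1 onset /sl/ (2C), coda /mk/ (3→1 falls) ok → well-formed
[ki.mu] — σ1 onset /k/, coda /∅/ ok; σ2 onset /m/, coda /∅/ ok → well-formed
[dje] — σ1 onset /dj/ (2C), coda /∅/ ok → well-formed
[djbuk] — violates constraint (iv): syllable 1 onset /djb/ has 3 consonants (> 2) → ill-formed
[bpa.dem] — σ1 onset /bp/ (2C), coda /∅/ ok; σ2 onset /d/, coda /m/ ok → well-formed

[djbuk]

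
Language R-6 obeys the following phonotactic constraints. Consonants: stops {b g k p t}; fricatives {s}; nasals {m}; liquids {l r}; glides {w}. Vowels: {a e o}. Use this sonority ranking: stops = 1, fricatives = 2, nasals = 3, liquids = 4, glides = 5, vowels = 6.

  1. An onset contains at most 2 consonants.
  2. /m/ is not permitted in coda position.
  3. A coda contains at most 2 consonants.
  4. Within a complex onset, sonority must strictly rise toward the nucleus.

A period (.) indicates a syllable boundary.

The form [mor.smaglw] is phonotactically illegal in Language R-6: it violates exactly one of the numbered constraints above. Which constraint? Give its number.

3

[mor.smaglw]: syllable 2 coda /glw/ has 3 consonants (> 2).
This is a violation of constraint 3: "A coda contains at most 2 consonants."
The remaining constraints (1, 2, 4) are satisfied.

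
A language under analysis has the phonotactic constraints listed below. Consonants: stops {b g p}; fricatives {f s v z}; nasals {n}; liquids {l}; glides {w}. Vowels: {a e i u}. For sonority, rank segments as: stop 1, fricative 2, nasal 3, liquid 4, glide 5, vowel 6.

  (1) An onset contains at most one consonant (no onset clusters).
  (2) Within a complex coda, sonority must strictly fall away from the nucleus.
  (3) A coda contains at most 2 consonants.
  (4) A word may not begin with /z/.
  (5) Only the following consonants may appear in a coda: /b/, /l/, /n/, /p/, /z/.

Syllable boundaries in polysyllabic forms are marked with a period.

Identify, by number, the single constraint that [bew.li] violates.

[bew.li]: syllable 1 coda contains /w/, which is not a licensed coda consonant.
This is a violation of constraint 5: "Only the following consonants may appear in a coda: /b/, /l/, /n/, /p/, /z/."
The remaining constraints (1, 2, 3, 4) are satisfied.

5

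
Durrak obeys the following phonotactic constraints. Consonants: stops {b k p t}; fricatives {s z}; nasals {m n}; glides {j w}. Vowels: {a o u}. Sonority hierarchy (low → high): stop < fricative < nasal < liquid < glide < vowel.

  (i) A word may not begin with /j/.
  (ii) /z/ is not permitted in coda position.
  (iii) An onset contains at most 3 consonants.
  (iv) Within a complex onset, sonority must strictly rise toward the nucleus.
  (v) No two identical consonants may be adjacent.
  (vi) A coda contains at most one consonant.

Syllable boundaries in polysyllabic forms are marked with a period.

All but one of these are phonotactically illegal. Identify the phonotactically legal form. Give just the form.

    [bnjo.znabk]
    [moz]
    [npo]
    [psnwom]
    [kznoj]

[kznoj]

[bnjo.znabk] — violates constraint (vi): syllable 2 coda /bk/ has 2 consonants (> 1) → phonotactically illegal
[moz] — violates constraint (ii): syllable 1 coda contains /z/ → phonotactically illegal
[npo] — violates constraint (iv): syllable 1 onset /np/: /n/ (nasal, 3) → /p/ (stop, 1) does not rise → phonotactically illegal
[psnwom] — violates constraint (iii): syllable 1 onset /psnw/ has 4 consonants (> 3) → phonotactically illegal
[kznoj] — σ1 onset /kzn/ (1→2→3 rises), coda /j/ ok → phonotactically legal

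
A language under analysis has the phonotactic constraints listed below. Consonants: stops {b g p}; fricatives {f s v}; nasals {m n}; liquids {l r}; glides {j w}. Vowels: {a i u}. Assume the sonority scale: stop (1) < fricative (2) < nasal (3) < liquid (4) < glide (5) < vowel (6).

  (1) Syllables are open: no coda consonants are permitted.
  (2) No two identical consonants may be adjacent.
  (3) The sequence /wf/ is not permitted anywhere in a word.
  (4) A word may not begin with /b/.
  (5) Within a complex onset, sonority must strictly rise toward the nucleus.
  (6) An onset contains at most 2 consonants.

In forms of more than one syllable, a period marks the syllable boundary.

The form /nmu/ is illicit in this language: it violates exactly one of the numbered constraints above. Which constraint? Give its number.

/nmu/: syllable 1 onset /nm/: /n/ (nasal, 3) → /m/ (nasal, 3) does not rise.
This is a violation of constraint 5: "Within a complex onset, sonority must strictly rise toward the nucleus."
The remaining constraints (1, 2, 3, 4, 6) are satisfied.

5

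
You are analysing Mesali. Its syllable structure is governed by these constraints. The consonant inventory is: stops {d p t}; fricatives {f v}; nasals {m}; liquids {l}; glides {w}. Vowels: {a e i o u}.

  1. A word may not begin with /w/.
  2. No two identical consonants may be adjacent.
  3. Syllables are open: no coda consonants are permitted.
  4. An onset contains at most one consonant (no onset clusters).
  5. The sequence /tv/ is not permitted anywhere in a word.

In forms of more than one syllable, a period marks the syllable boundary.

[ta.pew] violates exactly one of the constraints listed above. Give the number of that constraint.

[ta.pew]: syllable 2 coda /w/ has 1 consonant (> 0).
This is a violation of constraint 3: "Syllables are open: no coda consonants are permitted."
The remaining constraints (1, 2, 4, 5) are satisfied.

3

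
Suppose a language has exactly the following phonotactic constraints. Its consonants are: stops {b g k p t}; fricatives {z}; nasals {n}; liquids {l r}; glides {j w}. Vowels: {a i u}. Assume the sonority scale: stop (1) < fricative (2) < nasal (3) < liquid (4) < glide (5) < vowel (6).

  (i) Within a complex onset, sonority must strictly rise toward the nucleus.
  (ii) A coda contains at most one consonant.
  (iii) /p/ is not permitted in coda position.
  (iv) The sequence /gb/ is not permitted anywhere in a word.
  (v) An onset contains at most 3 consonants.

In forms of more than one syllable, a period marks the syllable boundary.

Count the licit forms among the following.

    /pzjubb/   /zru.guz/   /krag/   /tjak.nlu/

/pzjubb/ — violates constraint (ii): syllable 1 coda /bb/ has 2 consonants (> 1) → illicit
/zru.guz/ — σ1 onset /zr/ (2→4 rises), coda /∅/ ok; σ2 onset /g/, coda /z/ ok → licit
/krag/ — σ1 onset /kr/ (1→4 rises), coda /g/ ok → licit
/tjak.nlu/ — σ1 onset /tj/ (1→5 rises), coda /k/ ok; σ2 onset /nl/ (3→4 rises), coda /∅/ ok → licit
Licit: /zru.guz/, /krag/, /tjak.nlu/ → 3.

3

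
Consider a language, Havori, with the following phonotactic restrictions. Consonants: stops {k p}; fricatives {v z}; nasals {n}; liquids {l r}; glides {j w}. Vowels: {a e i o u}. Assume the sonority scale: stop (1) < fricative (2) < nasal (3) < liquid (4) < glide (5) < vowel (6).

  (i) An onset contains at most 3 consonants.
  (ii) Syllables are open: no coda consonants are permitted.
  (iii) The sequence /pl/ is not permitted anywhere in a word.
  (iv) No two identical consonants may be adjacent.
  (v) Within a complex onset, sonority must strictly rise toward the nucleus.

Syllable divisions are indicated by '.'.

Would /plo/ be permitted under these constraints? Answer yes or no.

no

/plo/ — violates constraint (iii): contains banned sequence /pl/ → not permitted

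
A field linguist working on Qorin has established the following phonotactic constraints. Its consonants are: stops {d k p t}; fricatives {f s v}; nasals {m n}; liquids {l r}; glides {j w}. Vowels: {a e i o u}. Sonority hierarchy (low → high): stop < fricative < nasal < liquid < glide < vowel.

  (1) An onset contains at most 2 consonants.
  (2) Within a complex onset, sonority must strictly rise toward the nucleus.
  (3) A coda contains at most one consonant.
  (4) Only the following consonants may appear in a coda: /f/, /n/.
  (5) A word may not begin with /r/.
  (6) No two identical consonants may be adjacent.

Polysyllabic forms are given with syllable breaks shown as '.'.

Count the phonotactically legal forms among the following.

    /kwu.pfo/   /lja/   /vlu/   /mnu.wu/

3

/kwu.pfo/ — σ1 onset /kw/ (1→5 rises), coda /∅/ ok; σ2 onset /pf/ (1→2 rises), coda /∅/ ok → phonotactically legal
/lja/ — σ1 onset /lj/ (4→5 rises), coda /∅/ ok → phonotactically legal
/vlu/ — σ1 onset /vl/ (2→4 rises), coda /∅/ ok → phonotactically legal
/mnu.wu/ — violates constraint 2: syllable 1 onset /mn/: /m/ (nasal, 3) → /n/ (nasal, 3) does not rise → phonotactically illegal
Phonotactically legal: /kwu.pfo/, /lja/, /vlu/ → 3.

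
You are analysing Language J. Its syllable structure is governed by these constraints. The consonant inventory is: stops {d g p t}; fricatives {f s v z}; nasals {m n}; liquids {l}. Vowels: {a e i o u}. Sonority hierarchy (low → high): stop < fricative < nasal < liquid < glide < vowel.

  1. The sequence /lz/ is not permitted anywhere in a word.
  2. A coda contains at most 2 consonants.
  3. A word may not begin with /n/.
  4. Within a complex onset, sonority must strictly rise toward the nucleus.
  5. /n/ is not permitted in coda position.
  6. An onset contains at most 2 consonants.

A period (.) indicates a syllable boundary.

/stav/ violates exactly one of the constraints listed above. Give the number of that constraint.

4

/stav/: syllable 1 onset /st/: /s/ (fricative, 2) → /t/ (stop, 1) does not rise.
This is a violation of constraint 4: "Within a complex onset, sonority must strictly rise toward the nucleus."
The remaining constraints (1, 2, 3, 5, 6) are satisfied.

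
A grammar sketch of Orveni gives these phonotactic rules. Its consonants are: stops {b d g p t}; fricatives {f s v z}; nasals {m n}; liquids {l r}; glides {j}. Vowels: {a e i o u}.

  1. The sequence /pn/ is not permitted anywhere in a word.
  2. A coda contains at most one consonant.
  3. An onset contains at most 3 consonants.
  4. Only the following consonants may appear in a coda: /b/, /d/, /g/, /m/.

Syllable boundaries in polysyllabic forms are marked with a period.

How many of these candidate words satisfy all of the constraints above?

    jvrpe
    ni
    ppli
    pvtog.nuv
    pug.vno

jvrpe — violates constraint 3: syllable 1 onset /jvrp/ has 4 consonants (> 3) → not permitted
ni — σ1 onset /n/, coda /∅/ ok → permitted
ppli — σ1 onset /ppl/ (3C), coda /∅/ ok → permitted
pvtog.nuv — violates constraint 4: syllable 2 coda contains /v/, which is not a licensed coda consonant → not permitted
pug.vno — σ1 onset /p/, coda /g/ ok; σ2 onset /vn/ (2C), coda /∅/ ok → permitted
Permitted: ni, ppli, pug.vno → 3.

3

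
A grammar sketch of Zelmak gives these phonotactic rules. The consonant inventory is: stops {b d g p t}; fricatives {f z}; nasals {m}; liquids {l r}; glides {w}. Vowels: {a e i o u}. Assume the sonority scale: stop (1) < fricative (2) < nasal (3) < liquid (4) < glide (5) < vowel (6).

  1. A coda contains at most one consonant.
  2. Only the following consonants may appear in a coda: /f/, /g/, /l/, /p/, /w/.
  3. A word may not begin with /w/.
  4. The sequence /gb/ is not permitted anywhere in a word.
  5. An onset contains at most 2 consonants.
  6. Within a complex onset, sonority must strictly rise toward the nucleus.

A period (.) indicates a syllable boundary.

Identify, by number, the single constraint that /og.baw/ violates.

4

/og.baw/: contains banned sequence /gb/.
This is a violation of constraint 4: "The sequence /gb/ is not permitted anywhere in a word."
The remaining constraints (1, 2, 3, 5, 6) are satisfied.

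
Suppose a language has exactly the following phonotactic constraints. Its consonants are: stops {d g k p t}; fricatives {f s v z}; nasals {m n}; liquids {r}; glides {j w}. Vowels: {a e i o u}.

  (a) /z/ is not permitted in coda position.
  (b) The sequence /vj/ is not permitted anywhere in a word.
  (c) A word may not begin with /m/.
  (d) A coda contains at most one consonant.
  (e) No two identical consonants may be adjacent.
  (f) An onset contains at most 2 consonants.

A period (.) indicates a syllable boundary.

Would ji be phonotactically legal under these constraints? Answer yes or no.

yes

ji — σ1 onset /j/, coda /∅/ ok → phonotactically legal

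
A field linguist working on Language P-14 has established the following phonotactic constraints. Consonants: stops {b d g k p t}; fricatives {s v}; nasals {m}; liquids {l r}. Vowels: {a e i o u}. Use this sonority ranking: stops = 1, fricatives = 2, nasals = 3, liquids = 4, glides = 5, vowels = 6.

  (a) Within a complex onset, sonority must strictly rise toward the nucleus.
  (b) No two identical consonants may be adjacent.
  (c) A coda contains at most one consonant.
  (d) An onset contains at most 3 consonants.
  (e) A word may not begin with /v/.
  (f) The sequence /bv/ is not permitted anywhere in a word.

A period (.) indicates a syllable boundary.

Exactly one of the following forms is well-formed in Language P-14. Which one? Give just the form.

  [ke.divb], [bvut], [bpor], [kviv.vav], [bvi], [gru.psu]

[gru.psu]

[ke.divb] — violates constraint (c): syllable 2 coda /vb/ has 2 consonants (> 1) → ill-formed
[bvut] — violates constraint (f): contains banned sequence /bv/ → ill-formed
[bpor] — violates constraint (a): syllable 1 onset /bp/: /b/ (stop, 1) → /p/ (stop, 1) does not rise → ill-formed
[kviv.vav] — violates constraint (b): adjacent identical consonants /vv/ → ill-formed
[bvi] — violates constraint (f): contains banned sequence /bv/ → ill-formed
[gru.psu] — σ1 onset /gr/ (1→4 rises), coda /∅/ ok; σ2 onset /ps/ (1→2 rises), coda /∅/ ok → well-formed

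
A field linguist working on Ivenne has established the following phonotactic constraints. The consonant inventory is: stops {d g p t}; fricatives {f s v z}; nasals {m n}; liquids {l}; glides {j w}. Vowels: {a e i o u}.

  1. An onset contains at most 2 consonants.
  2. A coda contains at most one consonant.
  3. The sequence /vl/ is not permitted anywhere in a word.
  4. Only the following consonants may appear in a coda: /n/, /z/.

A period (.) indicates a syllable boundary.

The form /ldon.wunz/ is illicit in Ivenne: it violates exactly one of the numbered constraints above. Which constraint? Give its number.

2

/ldon.wunz/: syllable 2 coda /nz/ has 2 consonants (> 1).
This is a violation of constraint 2: "A coda contains at most one consonant."
The remaining constraints (1, 3, 4) are satisfied.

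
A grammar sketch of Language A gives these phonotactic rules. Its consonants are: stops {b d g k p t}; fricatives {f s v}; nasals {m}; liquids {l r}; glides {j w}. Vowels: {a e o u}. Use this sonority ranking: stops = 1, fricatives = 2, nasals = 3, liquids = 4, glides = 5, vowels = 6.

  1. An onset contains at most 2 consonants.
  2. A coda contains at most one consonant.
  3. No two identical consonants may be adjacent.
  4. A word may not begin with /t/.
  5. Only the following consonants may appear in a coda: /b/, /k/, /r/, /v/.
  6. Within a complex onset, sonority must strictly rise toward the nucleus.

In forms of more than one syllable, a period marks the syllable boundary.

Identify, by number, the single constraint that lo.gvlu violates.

1

lo.gvlu: syllable 2 onset /gvl/ has 3 consonants (> 2).
This is a violation of constraint 1: "An onset contains at most 2 consonants."
The remaining constraints (2, 3, 4, 5, 6) are satisfied.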